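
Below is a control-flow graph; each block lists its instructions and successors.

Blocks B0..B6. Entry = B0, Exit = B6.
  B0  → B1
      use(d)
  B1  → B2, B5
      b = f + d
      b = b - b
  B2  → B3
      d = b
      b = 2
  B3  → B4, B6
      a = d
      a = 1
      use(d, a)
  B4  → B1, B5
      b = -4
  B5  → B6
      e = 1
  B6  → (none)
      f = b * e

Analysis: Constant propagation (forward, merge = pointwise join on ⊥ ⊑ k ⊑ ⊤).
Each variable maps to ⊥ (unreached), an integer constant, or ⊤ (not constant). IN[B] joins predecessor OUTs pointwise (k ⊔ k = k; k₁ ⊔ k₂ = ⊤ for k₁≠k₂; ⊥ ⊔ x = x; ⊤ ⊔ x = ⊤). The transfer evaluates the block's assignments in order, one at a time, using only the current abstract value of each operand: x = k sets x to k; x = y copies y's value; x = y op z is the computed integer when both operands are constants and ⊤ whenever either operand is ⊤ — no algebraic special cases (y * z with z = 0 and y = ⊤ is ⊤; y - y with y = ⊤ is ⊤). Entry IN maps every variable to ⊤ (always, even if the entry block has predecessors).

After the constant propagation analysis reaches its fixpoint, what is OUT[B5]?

Answer: {a: ⊤, b: ⊤, c: ⊤, d: ⊤, e: 1, f: ⊤}

Trace:
Per-block solution:
  B0: | IN=(all ⊤) | OUT=(all ⊤)
  B1: | IN=(all ⊤) | OUT=(all ⊤)
  B2: | IN=(all ⊤) | OUT={b:2; rest ⊤}
  B3: | IN={b:2; rest ⊤} | OUT={a:1, b:2; rest ⊤}
  B4: | IN={a:1, b:2; rest ⊤} | OUT={a:1, b:-4; rest ⊤}
  B5: | IN=(all ⊤) | OUT={e:1; rest ⊤}
  B6: | IN=(all ⊤) | OUT=(all ⊤)

Merge at B5: IN[B5] = OUT[B1] ⊔ OUT[B4] = {a: ⊤, b: ⊤, c: ⊤, d: ⊤, e: ⊤, f: ⊤}
Applying B5's transfer function to that IN value gives OUT[B5] (row B5 above).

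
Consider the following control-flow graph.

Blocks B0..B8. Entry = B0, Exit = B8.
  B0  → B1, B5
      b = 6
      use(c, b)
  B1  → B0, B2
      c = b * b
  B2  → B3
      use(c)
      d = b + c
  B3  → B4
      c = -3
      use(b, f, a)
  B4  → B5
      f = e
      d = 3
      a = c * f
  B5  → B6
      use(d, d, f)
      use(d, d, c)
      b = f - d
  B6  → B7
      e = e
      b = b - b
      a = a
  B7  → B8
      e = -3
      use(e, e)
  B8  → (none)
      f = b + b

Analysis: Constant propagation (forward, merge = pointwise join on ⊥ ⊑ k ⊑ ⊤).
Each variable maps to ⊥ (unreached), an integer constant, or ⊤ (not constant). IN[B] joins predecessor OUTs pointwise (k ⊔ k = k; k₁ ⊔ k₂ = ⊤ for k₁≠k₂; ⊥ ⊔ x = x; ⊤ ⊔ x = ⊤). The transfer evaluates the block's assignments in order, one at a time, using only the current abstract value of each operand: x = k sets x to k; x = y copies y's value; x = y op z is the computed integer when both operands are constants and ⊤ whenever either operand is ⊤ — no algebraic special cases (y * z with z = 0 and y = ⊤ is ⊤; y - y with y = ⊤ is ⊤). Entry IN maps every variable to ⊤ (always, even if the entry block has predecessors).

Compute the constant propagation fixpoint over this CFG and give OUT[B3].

Answer: {a: ⊤, b: 6, c: -3, d: 42, e: ⊤, f: ⊤}

Working:
Converged values:
  B0:  IN=(all ⊤)  OUT={b:6; rest ⊤}
  B1:  IN={b:6; rest ⊤}  OUT={b:6, c:36; rest ⊤}
  B2:  IN={b:6, c:36; rest ⊤}  OUT={b:6, c:36, d:42; rest ⊤}
  B3:  IN={b:6, c:36, d:42; rest ⊤}  OUT={b:6, c:-3, d:42; rest ⊤}
  B4:  IN={b:6, c:-3, d:42; rest ⊤}  OUT={b:6, c:-3, d:3; rest ⊤}
  B5:  IN={b:6; rest ⊤}  OUT=(all ⊤)
  B6:  IN=(all ⊤)  OUT=(all ⊤)
  B7:  IN=(all ⊤)  OUT={e:-3; rest ⊤}
  B8:  IN={e:-3; rest ⊤}  OUT={e:-3; rest ⊤}

Merge at B3: IN[B3] = OUT[B2] = {a: ⊤, b: 6, c: 36, d: 42, e: ⊤, f: ⊤}
Applying B3's transfer function to that IN value gives OUT[B3] (row B3 above).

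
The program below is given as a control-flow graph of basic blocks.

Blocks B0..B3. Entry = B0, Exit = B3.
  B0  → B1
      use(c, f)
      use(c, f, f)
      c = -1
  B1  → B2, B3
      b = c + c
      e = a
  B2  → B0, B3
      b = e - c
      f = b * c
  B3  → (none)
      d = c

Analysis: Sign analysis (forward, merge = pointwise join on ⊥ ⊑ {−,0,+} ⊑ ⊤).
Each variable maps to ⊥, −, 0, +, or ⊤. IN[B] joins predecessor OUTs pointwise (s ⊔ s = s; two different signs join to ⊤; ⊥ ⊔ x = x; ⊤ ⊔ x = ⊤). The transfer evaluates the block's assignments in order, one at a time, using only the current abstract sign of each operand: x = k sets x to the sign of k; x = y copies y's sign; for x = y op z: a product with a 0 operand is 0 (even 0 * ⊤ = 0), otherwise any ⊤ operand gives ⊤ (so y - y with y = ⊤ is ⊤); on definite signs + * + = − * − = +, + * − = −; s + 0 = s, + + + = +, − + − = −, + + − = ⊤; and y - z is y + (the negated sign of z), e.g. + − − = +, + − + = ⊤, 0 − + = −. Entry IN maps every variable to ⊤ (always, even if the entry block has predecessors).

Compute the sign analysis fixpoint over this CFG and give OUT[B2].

Answer: {a: ⊤, b: ⊤, c: -, d: ⊤, e: ⊤, f: ⊤}

Trace:
Per-block solution:
  B0: | IN=(all ⊤) | OUT={c:-; rest ⊤}
  B1: | IN={c:-; rest ⊤} | OUT={b:-, c:-; rest ⊤}
  B2: | IN={b:-, c:-; rest ⊤} | OUT={c:-; rest ⊤}
  B3: | IN={c:-; rest ⊤} | OUT={c:-, d:-; rest ⊤}

Merge at B2: IN[B2] = OUT[B1] = {a: ⊤, b: -, c: -, d: ⊤, e: ⊤, f: ⊤}
Applying B2's transfer function to that IN value gives OUT[B2] (row B2 above).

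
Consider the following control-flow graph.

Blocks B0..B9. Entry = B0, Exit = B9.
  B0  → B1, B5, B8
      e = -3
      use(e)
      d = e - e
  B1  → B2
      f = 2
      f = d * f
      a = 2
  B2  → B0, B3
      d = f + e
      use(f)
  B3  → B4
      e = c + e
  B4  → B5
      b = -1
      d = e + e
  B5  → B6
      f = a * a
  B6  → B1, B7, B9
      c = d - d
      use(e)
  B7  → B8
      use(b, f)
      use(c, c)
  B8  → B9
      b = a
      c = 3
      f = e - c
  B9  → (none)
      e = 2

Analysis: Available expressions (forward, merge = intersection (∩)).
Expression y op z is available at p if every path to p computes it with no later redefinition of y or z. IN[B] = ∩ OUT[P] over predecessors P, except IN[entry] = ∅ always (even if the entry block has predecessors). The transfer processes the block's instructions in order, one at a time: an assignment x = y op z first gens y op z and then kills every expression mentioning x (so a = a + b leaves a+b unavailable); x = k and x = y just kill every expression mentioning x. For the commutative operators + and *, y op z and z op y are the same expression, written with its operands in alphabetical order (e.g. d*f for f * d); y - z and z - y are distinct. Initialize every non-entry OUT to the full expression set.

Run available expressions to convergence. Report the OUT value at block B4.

Converged values:
  B0: | IN={} | OUT={e-e}
  B1: | IN={} | OUT={}
  B2: | IN={} | OUT={e+f}
  B3: | IN={e+f} | OUT={}
  B4: | IN={} | OUT={e+e}
  B5: | IN={} | OUT={a*a}
  B6: | IN={a*a} | OUT={a*a, d-d}
  B7: | IN={a*a, d-d} | OUT={a*a, d-d}
  B8: | IN={} | OUT={e-c}
  B9: | IN={} | OUT={}

Merge at B4: IN[B4] = OUT[B3] = {}
Applying B4's transfer function to that IN value gives OUT[B4] (row B4 above).

Answer: {e+e}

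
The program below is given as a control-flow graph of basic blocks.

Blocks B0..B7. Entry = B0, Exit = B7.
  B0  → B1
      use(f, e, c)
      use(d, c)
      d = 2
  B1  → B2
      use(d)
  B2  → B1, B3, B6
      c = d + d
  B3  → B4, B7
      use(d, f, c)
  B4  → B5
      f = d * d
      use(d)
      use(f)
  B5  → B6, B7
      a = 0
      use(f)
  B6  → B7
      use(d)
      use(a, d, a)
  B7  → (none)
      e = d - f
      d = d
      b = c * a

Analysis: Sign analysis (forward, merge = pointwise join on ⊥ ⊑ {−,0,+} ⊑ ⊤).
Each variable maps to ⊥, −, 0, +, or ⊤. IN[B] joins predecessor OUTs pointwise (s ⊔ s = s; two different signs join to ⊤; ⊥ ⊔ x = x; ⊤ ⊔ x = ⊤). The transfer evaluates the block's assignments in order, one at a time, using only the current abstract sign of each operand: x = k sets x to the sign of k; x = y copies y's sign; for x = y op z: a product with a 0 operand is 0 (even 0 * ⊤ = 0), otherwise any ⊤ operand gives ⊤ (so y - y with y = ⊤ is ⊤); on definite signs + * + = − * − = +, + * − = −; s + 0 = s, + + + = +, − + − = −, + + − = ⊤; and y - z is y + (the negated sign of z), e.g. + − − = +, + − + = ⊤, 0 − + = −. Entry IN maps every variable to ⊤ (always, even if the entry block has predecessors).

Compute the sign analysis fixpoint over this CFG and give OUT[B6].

Answer: {a: ⊤, b: ⊤, c: +, d: +, e: ⊤, f: ⊤}

Derivation:
Converged values:
  B0: | IN=(all ⊤) | OUT={d:+; rest ⊤}
  B1: | IN={d:+; rest ⊤} | OUT={d:+; rest ⊤}
  B2: | IN={d:+; rest ⊤} | OUT={c:+, d:+; rest ⊤}
  B3: | IN={c:+, d:+; rest ⊤} | OUT={c:+, d:+; rest ⊤}
  B4: | IN={c:+, d:+; rest ⊤} | OUT={c:+, d:+, f:+; rest ⊤}
  B5: | IN={c:+, d:+, f:+; rest ⊤} | OUT={a:0, c:+, d:+, f:+; rest ⊤}
  B6: | IN={c:+, d:+; rest ⊤} | OUT={c:+, d:+; rest ⊤}
  B7: | IN={c:+, d:+; rest ⊤} | OUT={c:+, d:+; rest ⊤}

Merge at B6: IN[B6] = OUT[B2] ⊔ OUT[B5] = {a: ⊤, b: ⊤, c: +, d: +, e: ⊤, f: ⊤}
Applying B6's transfer function to that IN value gives OUT[B6] (row B6 above).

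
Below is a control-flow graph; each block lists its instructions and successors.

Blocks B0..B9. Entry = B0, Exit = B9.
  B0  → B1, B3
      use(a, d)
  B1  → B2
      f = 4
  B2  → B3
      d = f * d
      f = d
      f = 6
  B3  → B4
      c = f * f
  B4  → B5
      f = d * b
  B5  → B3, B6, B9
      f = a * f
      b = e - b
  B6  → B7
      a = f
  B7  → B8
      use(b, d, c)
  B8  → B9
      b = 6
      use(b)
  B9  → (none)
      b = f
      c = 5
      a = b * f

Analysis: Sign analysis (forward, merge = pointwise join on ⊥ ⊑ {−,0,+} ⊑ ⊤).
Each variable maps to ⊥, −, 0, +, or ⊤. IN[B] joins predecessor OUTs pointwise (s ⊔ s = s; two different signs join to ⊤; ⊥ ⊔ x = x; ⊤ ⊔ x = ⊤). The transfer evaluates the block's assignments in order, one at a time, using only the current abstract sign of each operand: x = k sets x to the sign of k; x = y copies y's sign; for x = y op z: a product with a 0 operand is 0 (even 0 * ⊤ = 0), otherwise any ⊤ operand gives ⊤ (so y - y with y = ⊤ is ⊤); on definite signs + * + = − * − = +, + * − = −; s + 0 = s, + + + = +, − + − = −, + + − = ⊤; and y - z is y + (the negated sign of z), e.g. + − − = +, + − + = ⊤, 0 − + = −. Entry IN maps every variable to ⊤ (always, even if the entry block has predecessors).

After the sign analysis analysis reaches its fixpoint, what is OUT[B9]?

Answer: {a: ⊤, b: ⊤, c: +, d: ⊤, e: ⊤, f: ⊤}

Trace:
Fixpoint table:
  B0:  IN=(all ⊤)  OUT=(all ⊤)
  B1:  IN=(all ⊤)  OUT={f:+; rest ⊤}
  B2:  IN={f:+; rest ⊤}  OUT={f:+; rest ⊤}
  B3:  IN=(all ⊤)  OUT=(all ⊤)
  B4:  IN=(all ⊤)  OUT=(all ⊤)
  B5:  IN=(all ⊤)  OUT=(all ⊤)
  B6:  IN=(all ⊤)  OUT=(all ⊤)
  B7:  IN=(all ⊤)  OUT=(all ⊤)
  B8:  IN=(all ⊤)  OUT={b:+; rest ⊤}
  B9:  IN=(all ⊤)  OUT={c:+; rest ⊤}

Merge at B9: IN[B9] = OUT[B5] ⊔ OUT[B8] = {a: ⊤, b: ⊤, c: ⊤, d: ⊤, e: ⊤, f: ⊤}
Applying B9's transfer function to that IN value gives OUT[B9] (row B9 above).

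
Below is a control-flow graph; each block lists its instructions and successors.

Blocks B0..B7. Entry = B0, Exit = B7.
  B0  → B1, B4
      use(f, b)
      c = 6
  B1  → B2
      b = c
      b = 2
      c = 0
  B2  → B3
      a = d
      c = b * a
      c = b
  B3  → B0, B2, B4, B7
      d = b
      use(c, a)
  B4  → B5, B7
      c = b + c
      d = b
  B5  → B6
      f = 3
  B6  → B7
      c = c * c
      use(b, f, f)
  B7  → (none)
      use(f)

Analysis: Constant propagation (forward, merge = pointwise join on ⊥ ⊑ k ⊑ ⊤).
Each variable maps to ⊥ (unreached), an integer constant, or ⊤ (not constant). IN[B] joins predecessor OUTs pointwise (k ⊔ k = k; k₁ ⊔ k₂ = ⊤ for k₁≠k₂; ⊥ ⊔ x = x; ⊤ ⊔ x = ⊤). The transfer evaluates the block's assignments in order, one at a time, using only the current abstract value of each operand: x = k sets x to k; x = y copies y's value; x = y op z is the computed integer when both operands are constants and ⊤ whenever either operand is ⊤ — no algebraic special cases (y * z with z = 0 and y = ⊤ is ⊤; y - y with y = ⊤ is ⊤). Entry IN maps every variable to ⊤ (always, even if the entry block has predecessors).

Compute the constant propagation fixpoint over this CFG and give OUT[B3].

Per-block solution:
  B0:   IN=(all ⊤)   OUT={c:6; rest ⊤}
  B1:   IN={c:6; rest ⊤}   OUT={b:2, c:0; rest ⊤}
  B2:   IN={b:2; rest ⊤}   OUT={b:2, c:2; rest ⊤}
  B3:   IN={b:2, c:2; rest ⊤}   OUT={b:2, c:2, d:2; rest ⊤}
  B4:   IN=(all ⊤)   OUT=(all ⊤)
  B5:   IN=(all ⊤)   OUT={f:3; rest ⊤}
  B6:   IN={f:3; rest ⊤}   OUT={f:3; rest ⊤}
  B7:   IN=(all ⊤)   OUT=(all ⊤)

Merge at B3: IN[B3] = OUT[B2] = {a: ⊤, b: 2, c: 2, d: ⊤, e: ⊤, f: ⊤}
Applying B3's transfer function to that IN value gives OUT[B3] (row B3 above).

Answer: {a: ⊤, b: 2, c: 2, d: 2, e: ⊤, f: ⊤}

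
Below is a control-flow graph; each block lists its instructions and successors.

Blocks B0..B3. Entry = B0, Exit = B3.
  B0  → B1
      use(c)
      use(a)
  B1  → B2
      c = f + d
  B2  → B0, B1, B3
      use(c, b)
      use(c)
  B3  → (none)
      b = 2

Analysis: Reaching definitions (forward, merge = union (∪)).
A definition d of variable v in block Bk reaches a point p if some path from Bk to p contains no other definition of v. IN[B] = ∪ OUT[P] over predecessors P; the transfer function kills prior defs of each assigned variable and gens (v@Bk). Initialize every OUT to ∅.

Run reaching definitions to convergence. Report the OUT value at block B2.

Answer: {c@B1}

Working:
Fixpoint table:
  B0:  IN={c@B1}  OUT={c@B1}
  B1:  IN={c@B1}  OUT={c@B1}
  B2:  IN={c@B1}  OUT={c@B1}
  B3:  IN={c@B1}  OUT={b@B3, c@B1}

Merge at B2: IN[B2] = OUT[B1] = {c@B1}
Applying B2's transfer function to that IN value gives OUT[B2] (row B2 above).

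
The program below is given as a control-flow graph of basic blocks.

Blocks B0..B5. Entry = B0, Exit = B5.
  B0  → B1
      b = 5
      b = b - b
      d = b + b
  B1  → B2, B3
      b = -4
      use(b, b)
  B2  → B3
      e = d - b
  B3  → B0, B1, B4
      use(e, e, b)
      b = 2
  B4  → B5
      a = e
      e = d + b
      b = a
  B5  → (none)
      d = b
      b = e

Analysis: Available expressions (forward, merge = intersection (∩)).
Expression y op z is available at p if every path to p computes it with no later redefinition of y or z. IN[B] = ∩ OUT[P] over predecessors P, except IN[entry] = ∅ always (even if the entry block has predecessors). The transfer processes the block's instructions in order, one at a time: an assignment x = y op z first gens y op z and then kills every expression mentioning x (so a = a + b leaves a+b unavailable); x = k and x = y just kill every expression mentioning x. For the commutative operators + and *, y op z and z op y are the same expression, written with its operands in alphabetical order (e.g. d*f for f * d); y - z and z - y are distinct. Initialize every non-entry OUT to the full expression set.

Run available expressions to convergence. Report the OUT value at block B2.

Fixpoint table:
  B0:   IN={}   OUT={b+b}
  B1:   IN={}   OUT={}
  B2:   IN={}   OUT={d-b}
  B3:   IN={}   OUT={}
  B4:   IN={}   OUT={}
  B5:   IN={}   OUT={}

Merge at B2: IN[B2] = OUT[B1] = {}
Applying B2's transfer function to that IN value gives OUT[B2] (row B2 above).

Answer: {d-b}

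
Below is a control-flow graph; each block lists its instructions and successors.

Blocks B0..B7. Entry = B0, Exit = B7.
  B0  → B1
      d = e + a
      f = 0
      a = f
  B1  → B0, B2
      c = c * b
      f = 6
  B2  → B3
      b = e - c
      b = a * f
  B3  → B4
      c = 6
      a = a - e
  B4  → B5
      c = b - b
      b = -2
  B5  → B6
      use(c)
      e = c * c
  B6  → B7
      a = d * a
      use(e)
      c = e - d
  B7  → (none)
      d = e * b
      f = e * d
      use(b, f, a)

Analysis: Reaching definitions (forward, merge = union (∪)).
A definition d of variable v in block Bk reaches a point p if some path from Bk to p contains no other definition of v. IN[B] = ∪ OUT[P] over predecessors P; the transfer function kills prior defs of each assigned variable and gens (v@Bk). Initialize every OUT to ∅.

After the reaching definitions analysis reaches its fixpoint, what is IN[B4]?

Answer: {a@B3, b@B2, c@B3, d@B0, f@B1}

Trace:
Fixpoint table:
  B0:   IN={a@B0, c@B1, d@B0, f@B1}   OUT={a@B0, c@B1, d@B0, f@B0}
  B1:   IN={a@B0, c@B1, d@B0, f@B0}   OUT={a@B0, c@B1, d@B0, f@B1}
  B2:   IN={a@B0, c@B1, d@B0, f@B1}   OUT={a@B0, b@B2, c@B1, d@B0, f@B1}
  B3:   IN={a@B0, b@B2, c@B1, d@B0, f@B1}   OUT={a@B3, b@B2, c@B3, d@B0, f@B1}
  B4:   IN={a@B3, b@B2, c@B3, d@B0, f@B1}   OUT={a@B3, b@B4, c@B4, d@B0, f@B1}
  B5:   IN={a@B3, b@B4, c@B4, d@B0, f@B1}   OUT={a@B3, b@B4, c@B4, d@B0, e@B5, f@B1}
  B6:   IN={a@B3, b@B4, c@B4, d@B0, e@B5, f@B1}   OUT={a@B6, b@B4, c@B6, d@B0, e@B5, f@B1}
  B7:   IN={a@B6, b@B4, c@B6, d@B0, e@B5, f@B1}   OUT={a@B6, b@B4, c@B6, d@B7, e@B5, f@B7}

Merge at B4: IN[B4] = OUT[B3] = {a@B3, b@B2, c@B3, d@B0, f@B1}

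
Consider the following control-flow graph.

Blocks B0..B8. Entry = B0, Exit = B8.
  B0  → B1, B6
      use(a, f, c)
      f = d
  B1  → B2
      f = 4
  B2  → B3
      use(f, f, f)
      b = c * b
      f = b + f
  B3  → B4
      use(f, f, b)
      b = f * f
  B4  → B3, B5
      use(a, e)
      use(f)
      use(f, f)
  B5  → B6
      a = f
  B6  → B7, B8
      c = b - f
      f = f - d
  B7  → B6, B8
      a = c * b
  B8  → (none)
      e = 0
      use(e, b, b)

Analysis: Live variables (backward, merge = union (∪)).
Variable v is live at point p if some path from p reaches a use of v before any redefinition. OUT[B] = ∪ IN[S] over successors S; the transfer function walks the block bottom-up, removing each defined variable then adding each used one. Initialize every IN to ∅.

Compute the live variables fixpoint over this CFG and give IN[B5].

Answer: {b, d, f}

Trace:
Converged values:
  B0:  IN={a, b, c, d, e, f}  OUT={a, b, c, d, e, f}
  B1:  IN={a, b, c, d, e}  OUT={a, b, c, d, e, f}
  B2:  IN={a, b, c, d, e, f}  OUT={a, b, d, e, f}
  B3:  IN={a, b, d, e, f}  OUT={a, b, d, e, f}
  B4:  IN={a, b, d, e, f}  OUT={a, b, d, e, f}
  B5:  IN={b, d, f}  OUT={b, d, f}
  B6:  IN={b, d, f}  OUT={b, c, d, f}
  B7:  IN={b, c, d, f}  OUT={b, d, f}
  B8:  IN={b}  OUT={}

Merge at B5: OUT[B5] = IN[B6] = {b, d, f}
Applying B5's transfer function to that OUT value gives IN[B5] (row B5 above).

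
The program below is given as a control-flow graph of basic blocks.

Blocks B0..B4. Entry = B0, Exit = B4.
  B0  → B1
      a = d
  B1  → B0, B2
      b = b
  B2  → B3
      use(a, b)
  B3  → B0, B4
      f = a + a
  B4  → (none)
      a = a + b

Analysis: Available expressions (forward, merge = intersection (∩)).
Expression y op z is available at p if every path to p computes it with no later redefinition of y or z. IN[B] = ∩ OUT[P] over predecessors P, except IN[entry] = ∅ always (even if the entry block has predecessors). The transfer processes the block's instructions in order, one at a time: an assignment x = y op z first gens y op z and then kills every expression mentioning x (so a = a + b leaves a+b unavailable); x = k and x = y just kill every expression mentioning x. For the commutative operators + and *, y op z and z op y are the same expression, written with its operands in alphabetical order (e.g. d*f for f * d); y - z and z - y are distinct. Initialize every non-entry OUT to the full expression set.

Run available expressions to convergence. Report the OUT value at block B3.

Fixpoint table:
  B0:   IN={}   OUT={}
  B1:   IN={}   OUT={}
  B2:   IN={}   OUT={}
  B3:   IN={}   OUT={a+a}
  B4:   IN={a+a}   OUT={}

Merge at B3: IN[B3] = OUT[B2] = {}
Applying B3's transfer function to that IN value gives OUT[B3] (row B3 above).

Answer: {a+a}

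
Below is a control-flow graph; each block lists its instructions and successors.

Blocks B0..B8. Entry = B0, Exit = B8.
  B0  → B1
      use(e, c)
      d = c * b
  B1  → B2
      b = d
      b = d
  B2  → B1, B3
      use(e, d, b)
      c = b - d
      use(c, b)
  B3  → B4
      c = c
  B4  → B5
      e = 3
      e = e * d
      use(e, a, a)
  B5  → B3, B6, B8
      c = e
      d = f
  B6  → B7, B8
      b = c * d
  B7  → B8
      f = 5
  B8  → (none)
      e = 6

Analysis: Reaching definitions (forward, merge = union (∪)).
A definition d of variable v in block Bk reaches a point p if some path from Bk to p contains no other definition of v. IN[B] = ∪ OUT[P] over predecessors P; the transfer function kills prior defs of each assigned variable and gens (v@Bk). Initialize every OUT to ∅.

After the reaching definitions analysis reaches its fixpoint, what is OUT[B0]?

Converged values:
  B0:   IN={}   OUT={d@B0}
  B1:   IN={b@B1, c@B2, d@B0}   OUT={b@B1, c@B2, d@B0}
  B2:   IN={b@B1, c@B2, d@B0}   OUT={b@B1, c@B2, d@B0}
  B3:   IN={b@B1, c@B2, c@B5, d@B0, d@B5, e@B4}   OUT={b@B1, c@B3, d@B0, d@B5, e@B4}
  B4:   IN={b@B1, c@B3, d@B0, d@B5, e@B4}   OUT={b@B1, c@B3, d@B0, d@B5, e@B4}
  B5:   IN={b@B1, c@B3, d@B0, d@B5, e@B4}   OUT={b@B1, c@B5, d@B5, e@B4}
  B6:   IN={b@B1, c@B5, d@B5, e@B4}   OUT={b@B6, c@B5, d@B5, e@B4}
  B7:   IN={b@B6, c@B5, d@B5, e@B4}   OUT={b@B6, c@B5, d@B5, e@B4, f@B7}
  B8:   IN={b@B1, b@B6, c@B5, d@B5, e@B4, f@B7}   OUT={b@B1, b@B6, c@B5, d@B5, e@B8, f@B7}

B0 is the boundary node: IN[B0] = {}
Applying B0's transfer function to that IN value gives OUT[B0] (row B0 above).

Answer: {d@B0}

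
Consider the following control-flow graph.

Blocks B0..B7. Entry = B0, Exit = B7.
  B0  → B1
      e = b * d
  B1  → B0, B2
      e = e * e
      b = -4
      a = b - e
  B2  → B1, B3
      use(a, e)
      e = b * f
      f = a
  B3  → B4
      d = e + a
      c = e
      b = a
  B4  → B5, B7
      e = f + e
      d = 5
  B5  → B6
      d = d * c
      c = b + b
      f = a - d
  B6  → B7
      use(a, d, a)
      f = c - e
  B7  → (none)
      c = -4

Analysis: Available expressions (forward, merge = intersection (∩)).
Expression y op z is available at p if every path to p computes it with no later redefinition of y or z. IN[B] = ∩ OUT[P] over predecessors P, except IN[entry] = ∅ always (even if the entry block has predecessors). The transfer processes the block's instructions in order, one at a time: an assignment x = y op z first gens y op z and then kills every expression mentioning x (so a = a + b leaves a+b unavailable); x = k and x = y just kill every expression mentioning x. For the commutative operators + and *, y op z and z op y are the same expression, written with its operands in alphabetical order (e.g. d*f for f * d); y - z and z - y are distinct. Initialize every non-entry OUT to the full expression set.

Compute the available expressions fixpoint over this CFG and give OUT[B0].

Fixpoint table:
  B0:   IN={}   OUT={b*d}
  B1:   IN={}   OUT={b-e}
  B2:   IN={b-e}   OUT={}
  B3:   IN={}   OUT={a+e}
  B4:   IN={a+e}   OUT={}
  B5:   IN={}   OUT={a-d, b+b}
  B6:   IN={a-d, b+b}   OUT={a-d, b+b, c-e}
  B7:   IN={}   OUT={}

Merge at B0 (entry node, so the boundary value {} is joined with the incoming edge(s)): IN[B0] = {} ∩ OUT[B1] = {}
Applying B0's transfer function to that IN value gives OUT[B0] (row B0 above).

Answer: {b*d}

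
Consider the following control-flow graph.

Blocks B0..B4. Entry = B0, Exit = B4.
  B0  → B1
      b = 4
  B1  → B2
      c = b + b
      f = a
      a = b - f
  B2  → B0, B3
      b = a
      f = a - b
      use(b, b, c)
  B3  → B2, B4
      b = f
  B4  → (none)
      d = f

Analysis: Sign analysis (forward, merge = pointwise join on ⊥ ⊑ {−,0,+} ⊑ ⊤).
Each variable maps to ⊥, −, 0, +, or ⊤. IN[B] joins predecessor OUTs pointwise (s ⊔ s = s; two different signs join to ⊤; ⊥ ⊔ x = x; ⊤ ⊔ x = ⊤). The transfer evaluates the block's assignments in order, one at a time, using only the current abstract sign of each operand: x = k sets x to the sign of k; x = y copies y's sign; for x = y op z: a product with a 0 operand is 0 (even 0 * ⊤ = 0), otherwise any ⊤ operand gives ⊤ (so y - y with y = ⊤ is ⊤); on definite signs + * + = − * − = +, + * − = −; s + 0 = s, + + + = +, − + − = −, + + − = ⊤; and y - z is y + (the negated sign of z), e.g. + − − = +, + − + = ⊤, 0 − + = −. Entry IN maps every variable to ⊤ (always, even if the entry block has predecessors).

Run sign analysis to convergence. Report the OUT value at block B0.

Answer: {a: ⊤, b: +, c: ⊤, d: ⊤, e: ⊤, f: ⊤}

Trace:
Per-block solution:
  B0:   IN=(all ⊤)   OUT={b:+; rest ⊤}
  B1:   IN={b:+; rest ⊤}   OUT={b:+, c:+; rest ⊤}
  B2:   IN={c:+; rest ⊤}   OUT={c:+; rest ⊤}
  B3:   IN={c:+; rest ⊤}   OUT={c:+; rest ⊤}
  B4:   IN={c:+; rest ⊤}   OUT={c:+; rest ⊤}

Merge at B0 (entry node, so the boundary value (all ⊤) is joined with the incoming edge(s)): IN[B0] = (all ⊤) ⊔ OUT[B2] = {a: ⊤, b: ⊤, c: ⊤, d: ⊤, e: ⊤, f: ⊤}
Applying B0's transfer function to that IN value gives OUT[B0] (row B0 above).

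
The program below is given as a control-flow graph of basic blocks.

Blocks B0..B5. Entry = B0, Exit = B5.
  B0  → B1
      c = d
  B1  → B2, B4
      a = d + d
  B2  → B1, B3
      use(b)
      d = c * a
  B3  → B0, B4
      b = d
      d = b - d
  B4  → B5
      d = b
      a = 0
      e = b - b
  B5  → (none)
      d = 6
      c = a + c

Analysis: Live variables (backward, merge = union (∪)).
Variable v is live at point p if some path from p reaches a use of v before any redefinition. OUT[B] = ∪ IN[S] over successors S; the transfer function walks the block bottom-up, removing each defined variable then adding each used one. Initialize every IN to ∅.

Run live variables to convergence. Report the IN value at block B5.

Converged values:
  B0:  IN={b, d}  OUT={b, c, d}
  B1:  IN={b, c, d}  OUT={a, b, c}
  B2:  IN={a, b, c}  OUT={b, c, d}
  B3:  IN={c, d}  OUT={b, c, d}
  B4:  IN={b, c}  OUT={a, c}
  B5:  IN={a, c}  OUT={}

B5 is the boundary node: OUT[B5] = {}
Applying B5's transfer function to that OUT value gives IN[B5] (row B5 above).

Answer: {a, c}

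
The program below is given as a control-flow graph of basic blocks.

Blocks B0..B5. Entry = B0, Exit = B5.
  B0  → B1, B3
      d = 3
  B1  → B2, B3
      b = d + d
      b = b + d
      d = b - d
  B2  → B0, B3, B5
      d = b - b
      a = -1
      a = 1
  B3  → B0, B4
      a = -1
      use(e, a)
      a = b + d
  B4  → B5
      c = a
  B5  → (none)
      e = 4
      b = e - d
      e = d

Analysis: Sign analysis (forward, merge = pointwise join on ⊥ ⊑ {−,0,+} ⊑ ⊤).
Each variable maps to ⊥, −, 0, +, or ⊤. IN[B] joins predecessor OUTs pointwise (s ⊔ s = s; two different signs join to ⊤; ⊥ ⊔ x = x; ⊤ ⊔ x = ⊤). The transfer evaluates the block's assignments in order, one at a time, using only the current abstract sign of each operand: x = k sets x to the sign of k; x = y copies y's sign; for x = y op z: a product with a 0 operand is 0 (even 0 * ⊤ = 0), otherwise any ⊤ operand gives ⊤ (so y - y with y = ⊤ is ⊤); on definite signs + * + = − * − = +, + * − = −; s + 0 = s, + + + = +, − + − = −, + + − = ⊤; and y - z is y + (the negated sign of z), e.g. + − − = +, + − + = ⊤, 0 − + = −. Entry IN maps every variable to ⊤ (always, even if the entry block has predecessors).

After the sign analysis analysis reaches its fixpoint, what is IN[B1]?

Fixpoint table:
  B0:  IN=(all ⊤)  OUT={d:+; rest ⊤}
  B1:  IN={d:+; rest ⊤}  OUT={b:+; rest ⊤}
  B2:  IN={b:+; rest ⊤}  OUT={a:+, b:+; rest ⊤}
  B3:  IN=(all ⊤)  OUT=(all ⊤)
  B4:  IN=(all ⊤)  OUT=(all ⊤)
  B5:  IN=(all ⊤)  OUT=(all ⊤)

Merge at B1: IN[B1] = OUT[B0] = {a: ⊤, b: ⊤, c: ⊤, d: +, e: ⊤, f: ⊤}

Answer: {a: ⊤, b: ⊤, c: ⊤, d: +, e: ⊤, f: ⊤}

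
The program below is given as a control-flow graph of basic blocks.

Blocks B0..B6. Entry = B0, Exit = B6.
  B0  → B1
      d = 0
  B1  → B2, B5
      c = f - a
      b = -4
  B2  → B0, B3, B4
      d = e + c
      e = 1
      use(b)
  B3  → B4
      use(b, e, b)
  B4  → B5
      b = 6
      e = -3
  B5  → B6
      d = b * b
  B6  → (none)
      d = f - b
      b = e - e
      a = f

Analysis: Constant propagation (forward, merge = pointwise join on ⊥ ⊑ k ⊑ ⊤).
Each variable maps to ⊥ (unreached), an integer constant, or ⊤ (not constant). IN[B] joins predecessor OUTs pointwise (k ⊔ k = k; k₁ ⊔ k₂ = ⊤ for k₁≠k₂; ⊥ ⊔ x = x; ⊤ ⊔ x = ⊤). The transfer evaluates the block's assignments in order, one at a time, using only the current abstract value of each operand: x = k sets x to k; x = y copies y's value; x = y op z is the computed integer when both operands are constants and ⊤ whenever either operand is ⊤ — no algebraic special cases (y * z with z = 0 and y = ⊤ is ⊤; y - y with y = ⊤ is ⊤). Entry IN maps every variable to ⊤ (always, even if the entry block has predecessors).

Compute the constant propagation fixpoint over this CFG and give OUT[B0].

Per-block solution:
  B0:   IN=(all ⊤)   OUT={d:0; rest ⊤}
  B1:   IN={d:0; rest ⊤}   OUT={b:-4, d:0; rest ⊤}
  B2:   IN={b:-4, d:0; rest ⊤}   OUT={b:-4, e:1; rest ⊤}
  B3:   IN={b:-4, e:1; rest ⊤}   OUT={b:-4, e:1; rest ⊤}
  B4:   IN={b:-4, e:1; rest ⊤}   OUT={b:6, e:-3; rest ⊤}
  B5:   IN=(all ⊤)   OUT=(all ⊤)
  B6:   IN=(all ⊤)   OUT=(all ⊤)

Merge at B0 (entry node, so the boundary value (all ⊤) is joined with the incoming edge(s)): IN[B0] = (all ⊤) ⊔ OUT[B2] = {a: ⊤, b: ⊤, c: ⊤, d: ⊤, e: ⊤, f: ⊤}
Applying B0's transfer function to that IN value gives OUT[B0] (row B0 above).

Answer: {a: ⊤, b: ⊤, c: ⊤, d: 0, e: ⊤, f: ⊤}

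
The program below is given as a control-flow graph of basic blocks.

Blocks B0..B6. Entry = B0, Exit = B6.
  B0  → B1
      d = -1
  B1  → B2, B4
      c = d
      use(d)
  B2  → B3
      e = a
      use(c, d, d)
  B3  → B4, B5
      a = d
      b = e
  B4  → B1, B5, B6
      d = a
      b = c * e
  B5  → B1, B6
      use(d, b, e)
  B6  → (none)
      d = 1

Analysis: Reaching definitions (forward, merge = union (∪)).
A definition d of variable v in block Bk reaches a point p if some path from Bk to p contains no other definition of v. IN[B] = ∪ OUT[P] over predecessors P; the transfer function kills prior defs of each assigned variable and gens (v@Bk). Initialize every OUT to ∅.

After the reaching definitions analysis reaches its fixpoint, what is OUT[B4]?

Answer: {a@B3, b@B4, c@B1, d@B4, e@B2}

Derivation:
Converged values:
  B0:  IN={}  OUT={d@B0}
  B1:  IN={a@B3, b@B3, b@B4, c@B1, d@B0, d@B4, e@B2}  OUT={a@B3, b@B3, b@B4, c@B1, d@B0, d@B4, e@B2}
  B2:  IN={a@B3, b@B3, b@B4, c@B1, d@B0, d@B4, e@B2}  OUT={a@B3, b@B3, b@B4, c@B1, d@B0, d@B4, e@B2}
  B3:  IN={a@B3, b@B3, b@B4, c@B1, d@B0, d@B4, e@B2}  OUT={a@B3, b@B3, c@B1, d@B0, d@B4, e@B2}
  B4:  IN={a@B3, b@B3, b@B4, c@B1, d@B0, d@B4, e@B2}  OUT={a@B3, b@B4, c@B1, d@B4, e@B2}
  B5:  IN={a@B3, b@B3, b@B4, c@B1, d@B0, d@B4, e@B2}  OUT={a@B3, b@B3, b@B4, c@B1, d@B0, d@B4, e@B2}
  B6:  IN={a@B3, b@B3, b@B4, c@B1, d@B0, d@B4, e@B2}  OUT={a@B3, b@B3, b@B4, c@B1, d@B6, e@B2}

Merge at B4: IN[B4] = OUT[B1] ⊔ OUT[B3] = {a@B3, b@B3, b@B4, c@B1, d@B0, d@B4, e@B2}
Applying B4's transfer function to that IN value gives OUT[B4] (row B4 above).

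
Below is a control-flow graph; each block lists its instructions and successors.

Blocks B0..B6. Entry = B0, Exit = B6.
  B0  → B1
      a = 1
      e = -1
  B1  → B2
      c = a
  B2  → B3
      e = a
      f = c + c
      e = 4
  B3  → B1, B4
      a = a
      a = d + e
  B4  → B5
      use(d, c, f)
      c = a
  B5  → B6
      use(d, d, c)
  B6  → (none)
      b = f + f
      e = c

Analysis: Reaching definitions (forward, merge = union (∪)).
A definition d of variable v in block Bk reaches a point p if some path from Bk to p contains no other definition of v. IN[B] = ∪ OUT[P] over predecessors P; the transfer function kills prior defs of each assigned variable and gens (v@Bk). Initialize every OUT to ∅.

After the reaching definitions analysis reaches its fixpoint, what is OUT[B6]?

Answer: {a@B3, b@B6, c@B4, e@B6, f@B2}

Trace:
Converged values:
  B0: | IN={} | OUT={a@B0, e@B0}
  B1: | IN={a@B0, a@B3, c@B1, e@B0, e@B2, f@B2} | OUT={a@B0, a@B3, c@B1, e@B0, e@B2, f@B2}
  B2: | IN={a@B0, a@B3, c@B1, e@B0, e@B2, f@B2} | OUT={a@B0, a@B3, c@B1, e@B2, f@B2}
  B3: | IN={a@B0, a@B3, c@B1, e@B2, f@B2} | OUT={a@B3, c@B1, e@B2, f@B2}
  B4: | IN={a@B3, c@B1, e@B2, f@B2} | OUT={a@B3, c@B4, e@B2, f@B2}
  B5: | IN={a@B3, c@B4, e@B2, f@B2} | OUT={a@B3, c@B4, e@B2, f@B2}
  B6: | IN={a@B3, c@B4, e@B2, f@B2} | OUT={a@B3, b@B6, c@B4, e@B6, f@B2}

Merge at B6: IN[B6] = OUT[B5] = {a@B3, c@B4, e@B2, f@B2}
Applying B6's transfer function to that IN value gives OUT[B6] (row B6 above).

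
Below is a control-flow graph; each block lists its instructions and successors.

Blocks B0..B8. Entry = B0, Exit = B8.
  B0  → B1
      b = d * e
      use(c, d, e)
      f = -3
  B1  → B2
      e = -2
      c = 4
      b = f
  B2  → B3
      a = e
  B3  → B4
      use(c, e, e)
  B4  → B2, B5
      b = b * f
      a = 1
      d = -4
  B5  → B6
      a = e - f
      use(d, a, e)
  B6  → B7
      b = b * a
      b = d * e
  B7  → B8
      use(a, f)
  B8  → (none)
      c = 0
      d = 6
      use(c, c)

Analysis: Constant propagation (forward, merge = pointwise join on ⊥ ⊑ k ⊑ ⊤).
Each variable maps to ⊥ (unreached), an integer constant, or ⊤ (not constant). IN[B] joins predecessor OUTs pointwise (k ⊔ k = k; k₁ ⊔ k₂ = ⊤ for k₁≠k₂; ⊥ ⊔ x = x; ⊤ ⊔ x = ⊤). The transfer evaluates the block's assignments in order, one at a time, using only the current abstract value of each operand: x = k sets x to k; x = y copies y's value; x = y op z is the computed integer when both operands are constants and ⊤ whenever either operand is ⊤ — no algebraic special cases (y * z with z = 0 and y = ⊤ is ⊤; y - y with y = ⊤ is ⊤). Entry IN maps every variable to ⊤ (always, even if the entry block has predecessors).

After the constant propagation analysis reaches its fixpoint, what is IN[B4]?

Answer: {a: -2, b: ⊤, c: 4, d: ⊤, e: -2, f: -3}

Working:
Converged values:
  B0:   IN=(all ⊤)   OUT={f:-3; rest ⊤}
  B1:   IN={f:-3; rest ⊤}   OUT={b:-3, c:4, e:-2, f:-3; rest ⊤}
  B2:   IN={c:4, e:-2, f:-3; rest ⊤}   OUT={a:-2, c:4, e:-2, f:-3; rest ⊤}
  B3:   IN={a:-2, c:4, e:-2, f:-3; rest ⊤}   OUT={a:-2, c:4, e:-2, f:-3; rest ⊤}
  B4:   IN={a:-2, c:4, e:-2, f:-3; rest ⊤}   OUT={a:1, c:4, d:-4, e:-2, f:-3; rest ⊤}
  B5:   IN={a:1, c:4, d:-4, e:-2, f:-3; rest ⊤}   OUT={a:1, c:4, d:-4, e:-2, f:-3; rest ⊤}
  B6:   IN={a:1, c:4, d:-4, e:-2, f:-3; rest ⊤}   OUT={a:1, b:8, c:4, d:-4, e:-2, f:-3; rest ⊤}
  B7:   IN={a:1, b:8, c:4, d:-4, e:-2, f:-3; rest ⊤}   OUT={a:1, b:8, c:4, d:-4, e:-2, f:-3; rest ⊤}
  B8:   IN={a:1, b:8, c:4, d:-4, e:-2, f:-3; rest ⊤}   OUT={a:1, b:8, c:0, d:6, e:-2, f:-3; rest ⊤}

Merge at B4: IN[B4] = OUT[B3] = {a: -2, b: ⊤, c: 4, d: ⊤, e: -2, f: -3}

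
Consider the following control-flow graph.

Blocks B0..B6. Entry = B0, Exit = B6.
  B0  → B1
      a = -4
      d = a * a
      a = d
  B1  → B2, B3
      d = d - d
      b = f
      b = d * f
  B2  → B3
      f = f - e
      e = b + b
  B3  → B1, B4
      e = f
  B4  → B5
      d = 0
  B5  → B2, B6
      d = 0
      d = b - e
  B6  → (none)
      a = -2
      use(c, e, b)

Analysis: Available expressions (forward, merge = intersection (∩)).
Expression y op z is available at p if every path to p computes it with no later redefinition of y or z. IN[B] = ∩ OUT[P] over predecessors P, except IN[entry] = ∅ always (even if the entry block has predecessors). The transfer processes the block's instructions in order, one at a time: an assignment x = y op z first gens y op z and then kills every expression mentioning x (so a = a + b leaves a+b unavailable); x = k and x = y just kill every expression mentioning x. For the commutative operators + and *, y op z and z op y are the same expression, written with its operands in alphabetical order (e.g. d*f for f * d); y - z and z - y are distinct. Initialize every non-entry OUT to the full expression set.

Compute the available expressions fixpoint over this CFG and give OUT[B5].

Converged values:
  B0:  IN={}  OUT={}
  B1:  IN={}  OUT={d*f}
  B2:  IN={}  OUT={b+b}
  B3:  IN={}  OUT={}
  B4:  IN={}  OUT={}
  B5:  IN={}  OUT={b-e}
  B6:  IN={b-e}  OUT={b-e}

Merge at B5: IN[B5] = OUT[B4] = {}
Applying B5's transfer function to that IN value gives OUT[B5] (row B5 above).

Answer: {b-e}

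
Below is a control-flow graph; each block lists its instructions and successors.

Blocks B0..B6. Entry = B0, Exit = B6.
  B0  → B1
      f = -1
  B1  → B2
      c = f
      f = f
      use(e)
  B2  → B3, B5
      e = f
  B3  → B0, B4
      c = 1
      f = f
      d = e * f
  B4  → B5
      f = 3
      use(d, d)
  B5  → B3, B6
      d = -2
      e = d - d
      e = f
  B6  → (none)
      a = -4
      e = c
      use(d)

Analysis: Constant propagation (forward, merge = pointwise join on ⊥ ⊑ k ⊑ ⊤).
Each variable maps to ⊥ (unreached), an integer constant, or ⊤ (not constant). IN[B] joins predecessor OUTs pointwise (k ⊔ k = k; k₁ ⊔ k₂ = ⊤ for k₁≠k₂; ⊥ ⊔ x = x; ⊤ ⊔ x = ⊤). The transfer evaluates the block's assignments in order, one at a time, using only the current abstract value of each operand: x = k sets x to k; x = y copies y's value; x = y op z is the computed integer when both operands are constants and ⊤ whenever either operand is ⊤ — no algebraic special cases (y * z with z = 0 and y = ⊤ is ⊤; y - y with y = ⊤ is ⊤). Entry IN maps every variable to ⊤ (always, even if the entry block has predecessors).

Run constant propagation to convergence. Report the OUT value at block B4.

Answer: {a: ⊤, b: ⊤, c: 1, d: ⊤, e: ⊤, f: 3}

Derivation:
Fixpoint table:
  B0:   IN=(all ⊤)   OUT={f:-1; rest ⊤}
  B1:   IN={f:-1; rest ⊤}   OUT={c:-1, f:-1; rest ⊤}
  B2:   IN={c:-1, f:-1; rest ⊤}   OUT={c:-1, e:-1, f:-1; rest ⊤}
  B3:   IN=(all ⊤)   OUT={c:1; rest ⊤}
  B4:   IN={c:1; rest ⊤}   OUT={c:1, f:3; rest ⊤}
  B5:   IN=(all ⊤)   OUT={d:-2; rest ⊤}
  B6:   IN={d:-2; rest ⊤}   OUT={a:-4, d:-2; rest ⊤}

Merge at B4: IN[B4] = OUT[B3] = {a: ⊤, b: ⊤, c: 1, d: ⊤, e: ⊤, f: ⊤}
Applying B4's transfer function to that IN value gives OUT[B4] (row B4 above).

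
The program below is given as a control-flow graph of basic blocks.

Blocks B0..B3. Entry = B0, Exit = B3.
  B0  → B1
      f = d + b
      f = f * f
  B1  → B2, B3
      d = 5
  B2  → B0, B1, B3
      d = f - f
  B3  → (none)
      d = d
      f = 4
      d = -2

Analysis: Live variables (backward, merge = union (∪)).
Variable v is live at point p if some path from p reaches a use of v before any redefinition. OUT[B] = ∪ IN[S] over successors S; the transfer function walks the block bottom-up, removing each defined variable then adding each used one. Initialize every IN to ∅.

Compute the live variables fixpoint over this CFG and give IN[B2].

Per-block solution:
  B0:  IN={b, d}  OUT={b, f}
  B1:  IN={b, f}  OUT={b, d, f}
  B2:  IN={b, f}  OUT={b, d, f}
  B3:  IN={d}  OUT={}

Merge at B2: OUT[B2] = IN[B0] ⊔ IN[B1] ⊔ IN[B3] = {b, d, f}
Applying B2's transfer function to that OUT value gives IN[B2] (row B2 above).

Answer: {b, f}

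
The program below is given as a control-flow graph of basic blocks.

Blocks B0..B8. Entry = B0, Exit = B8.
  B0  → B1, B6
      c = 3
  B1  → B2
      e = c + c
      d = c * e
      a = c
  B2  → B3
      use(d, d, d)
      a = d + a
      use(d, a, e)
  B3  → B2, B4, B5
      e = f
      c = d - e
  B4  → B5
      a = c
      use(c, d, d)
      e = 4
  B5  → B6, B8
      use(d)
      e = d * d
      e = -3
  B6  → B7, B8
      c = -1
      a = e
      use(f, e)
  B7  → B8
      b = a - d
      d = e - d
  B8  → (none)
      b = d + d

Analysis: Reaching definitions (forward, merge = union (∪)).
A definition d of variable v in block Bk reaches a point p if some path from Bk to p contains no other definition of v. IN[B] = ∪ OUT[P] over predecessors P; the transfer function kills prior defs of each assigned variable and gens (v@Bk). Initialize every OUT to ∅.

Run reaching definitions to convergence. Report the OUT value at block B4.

Answer: {a@B4, c@B3, d@B1, e@B4}

Working:
Per-block solution:
  B0:   IN={}   OUT={c@B0}
  B1:   IN={c@B0}   OUT={a@B1, c@B0, d@B1, e@B1}
  B2:   IN={a@B1, a@B2, c@B0, c@B3, d@B1, e@B1, e@B3}   OUT={a@B2, c@B0, c@B3, d@B1, e@B1, e@B3}
  B3:   IN={a@B2, c@B0, c@B3, d@B1, e@B1, e@B3}   OUT={a@B2, c@B3, d@B1, e@B3}
  B4:   IN={a@B2, c@B3, d@B1, e@B3}   OUT={a@B4, c@B3, d@B1, e@B4}
  B5:   IN={a@B2, a@B4, c@B3, d@B1, e@B3, e@B4}   OUT={a@B2, a@B4, c@B3, d@B1, e@B5}
  B6:   IN={a@B2, a@B4, c@B0, c@B3, d@B1, e@B5}   OUT={a@B6, c@B6, d@B1, e@B5}
  B7:   IN={a@B6, c@B6, d@B1, e@B5}   OUT={a@B6, b@B7, c@B6, d@B7, e@B5}
  B8:   IN={a@B2, a@B4, a@B6, b@B7, c@B3, c@B6, d@B1, d@B7, e@B5}   OUT={a@B2, a@B4, a@B6, b@B8, c@B3, c@B6, d@B1, d@B7, e@B5}

Merge at B4: IN[B4] = OUT[B3] = {a@B2, c@B3, d@B1, e@B3}
Applying B4's transfer function to that IN value gives OUT[B4] (row B4 above).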